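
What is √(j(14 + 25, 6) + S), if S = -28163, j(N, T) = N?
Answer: 2*I*√7031 ≈ 167.7*I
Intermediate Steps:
√(j(14 + 25, 6) + S) = √((14 + 25) - 28163) = √(39 - 28163) = √(-28124) = 2*I*√7031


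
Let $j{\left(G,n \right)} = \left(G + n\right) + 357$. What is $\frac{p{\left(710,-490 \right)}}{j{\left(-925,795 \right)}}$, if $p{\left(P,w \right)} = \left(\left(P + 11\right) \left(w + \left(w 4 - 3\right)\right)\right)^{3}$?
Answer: $- \frac{5532207215645122397}{227} \approx -2.4371 \cdot 10^{16}$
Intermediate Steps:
$j{\left(G,n \right)} = 357 + G + n$
$p{\left(P,w \right)} = \left(-3 + 5 w\right)^{3} \left(11 + P\right)^{3}$ ($p{\left(P,w \right)} = \left(\left(11 + P\right) \left(w + \left(4 w - 3\right)\right)\right)^{3} = \left(\left(11 + P\right) \left(w + \left(-3 + 4 w\right)\right)\right)^{3} = \left(\left(11 + P\right) \left(-3 + 5 w\right)\right)^{3} = \left(\left(-3 + 5 w\right) \left(11 + P\right)\right)^{3} = \left(-3 + 5 w\right)^{3} \left(11 + P\right)^{3}$)
$\frac{p{\left(710,-490 \right)}}{j{\left(-925,795 \right)}} = \frac{\left(-3 + 5 \left(-490\right)\right)^{3} \left(11 + 710\right)^{3}}{357 - 925 + 795} = \frac{\left(-3 - 2450\right)^{3} \cdot 721^{3}}{227} = \left(-2453\right)^{3} \cdot 374805361 \cdot \frac{1}{227} = \left(-14760213677\right) 374805361 \cdot \frac{1}{227} = \left(-5532207215645122397\right) \frac{1}{227} = - \frac{5532207215645122397}{227}$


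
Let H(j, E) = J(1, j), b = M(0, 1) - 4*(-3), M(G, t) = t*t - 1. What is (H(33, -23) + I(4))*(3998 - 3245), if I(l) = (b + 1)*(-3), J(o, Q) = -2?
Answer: -30873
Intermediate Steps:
M(G, t) = -1 + t² (M(G, t) = t² - 1 = -1 + t²)
b = 12 (b = (-1 + 1²) - 4*(-3) = (-1 + 1) + 12 = 0 + 12 = 12)
H(j, E) = -2
I(l) = -39 (I(l) = (12 + 1)*(-3) = 13*(-3) = -39)
(H(33, -23) + I(4))*(3998 - 3245) = (-2 - 39)*(3998 - 3245) = -41*753 = -30873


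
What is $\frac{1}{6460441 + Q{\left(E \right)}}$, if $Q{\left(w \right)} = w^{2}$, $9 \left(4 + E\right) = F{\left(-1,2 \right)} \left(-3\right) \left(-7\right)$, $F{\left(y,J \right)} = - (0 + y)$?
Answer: $\frac{9}{58143994} \approx 1.5479 \cdot 10^{-7}$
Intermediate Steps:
$F{\left(y,J \right)} = - y$
$E = - \frac{5}{3}$ ($E = -4 + \frac{\left(-1\right) \left(-1\right) \left(-3\right) \left(-7\right)}{9} = -4 + \frac{1 \left(-3\right) \left(-7\right)}{9} = -4 + \frac{\left(-3\right) \left(-7\right)}{9} = -4 + \frac{1}{9} \cdot 21 = -4 + \frac{7}{3} = - \frac{5}{3} \approx -1.6667$)
$\frac{1}{6460441 + Q{\left(E \right)}} = \frac{1}{6460441 + \left(- \frac{5}{3}\right)^{2}} = \frac{1}{6460441 + \frac{25}{9}} = \frac{1}{\frac{58143994}{9}} = \frac{9}{58143994}$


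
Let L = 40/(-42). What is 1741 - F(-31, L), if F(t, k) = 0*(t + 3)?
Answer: 1741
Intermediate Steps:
L = -20/21 (L = 40*(-1/42) = -20/21 ≈ -0.95238)
F(t, k) = 0 (F(t, k) = 0*(3 + t) = 0)
1741 - F(-31, L) = 1741 - 1*0 = 1741 + 0 = 1741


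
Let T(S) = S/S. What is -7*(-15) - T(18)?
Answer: 104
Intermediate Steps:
T(S) = 1
-7*(-15) - T(18) = -7*(-15) - 1*1 = 105 - 1 = 104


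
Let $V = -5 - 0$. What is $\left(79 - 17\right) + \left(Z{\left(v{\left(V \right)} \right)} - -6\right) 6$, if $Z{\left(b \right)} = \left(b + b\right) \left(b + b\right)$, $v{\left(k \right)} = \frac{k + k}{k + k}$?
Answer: $122$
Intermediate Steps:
$V = -5$ ($V = -5 + 0 = -5$)
$v{\left(k \right)} = 1$ ($v{\left(k \right)} = \frac{2 k}{2 k} = 2 k \frac{1}{2 k} = 1$)
$Z{\left(b \right)} = 4 b^{2}$ ($Z{\left(b \right)} = 2 b 2 b = 4 b^{2}$)
$\left(79 - 17\right) + \left(Z{\left(v{\left(V \right)} \right)} - -6\right) 6 = \left(79 - 17\right) + \left(4 \cdot 1^{2} - -6\right) 6 = 62 + \left(4 \cdot 1 + 6\right) 6 = 62 + \left(4 + 6\right) 6 = 62 + 10 \cdot 6 = 62 + 60 = 122$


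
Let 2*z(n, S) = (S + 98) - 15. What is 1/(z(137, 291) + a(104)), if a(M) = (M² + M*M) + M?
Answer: 1/21923 ≈ 4.5614e-5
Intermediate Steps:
a(M) = M + 2*M² (a(M) = (M² + M²) + M = 2*M² + M = M + 2*M²)
z(n, S) = 83/2 + S/2 (z(n, S) = ((S + 98) - 15)/2 = ((98 + S) - 15)/2 = (83 + S)/2 = 83/2 + S/2)
1/(z(137, 291) + a(104)) = 1/((83/2 + (½)*291) + 104*(1 + 2*104)) = 1/((83/2 + 291/2) + 104*(1 + 208)) = 1/(187 + 104*209) = 1/(187 + 21736) = 1/21923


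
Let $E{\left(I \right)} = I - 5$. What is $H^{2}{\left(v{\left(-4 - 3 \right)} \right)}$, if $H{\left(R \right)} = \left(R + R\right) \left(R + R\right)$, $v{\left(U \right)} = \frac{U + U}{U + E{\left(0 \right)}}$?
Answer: $\frac{2401}{81} \approx 29.642$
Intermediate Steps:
$E{\left(I \right)} = -5 + I$
$v{\left(U \right)} = \frac{2 U}{-5 + U}$ ($v{\left(U \right)} = \frac{U + U}{U + \left(-5 + 0\right)} = \frac{2 U}{U - 5} = \frac{2 U}{-5 + U}$)
$H{\left(R \right)} = 4 R^{2}$ ($H{\left(R \right)} = 2 R 2 R = 4 R^{2}$)
$H^{2}{\left(v{\left(-4 - 3 \right)} \right)} = \left(4 \left(\frac{2 \left(-4 - 3\right)}{-5 - 7}\right)^{2}\right)^{2} = \left(4 \left(2 \left(-7\right) \frac{1}{-5 - 7}\right)^{2}\right)^{2} = \left(4 \left(2 \left(-7\right) \frac{1}{-12}\right)^{2}\right)^{2} = \left(4 \left(2 \left(-7\right) \left(- \frac{1}{12}\right)\right)^{2}\right)^{2} = \left(4 \left(\frac{7}{6}\right)^{2}\right)^{2} = \left(4 \cdot \frac{49}{36}\right)^{2} = \left(\frac{49}{9}\right)^{2} = \frac{2401}{81}$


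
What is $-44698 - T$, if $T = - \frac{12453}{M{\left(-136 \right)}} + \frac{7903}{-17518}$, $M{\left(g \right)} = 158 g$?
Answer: $- \frac{8412786361611}{188213392} \approx -44698.0$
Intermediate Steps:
$T = \frac{24165995}{188213392}$ ($T = - \frac{12453}{158 \left(-136\right)} + \frac{7903}{-17518} = - \frac{12453}{-21488} + 7903 \left(- \frac{1}{17518}\right) = \left(-12453\right) \left(- \frac{1}{21488}\right) - \frac{7903}{17518} = \frac{12453}{21488} - \frac{7903}{17518} = \frac{24165995}{188213392} \approx 0.1284$)
$-44698 - T = -44698 - \frac{24165995}{188213392} = - \frac{8412786361611}{188213392}$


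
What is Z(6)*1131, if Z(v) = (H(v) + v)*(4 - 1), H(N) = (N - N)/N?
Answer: 20358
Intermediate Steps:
H(N) = 0 (H(N) = 0/N = 0)
Z(v) = 3*v (Z(v) = (0 + v)*(4 - 1) = v*3 = 3*v)
Z(6)*1131 = (3*6)*1131 = 18*1131 = 20358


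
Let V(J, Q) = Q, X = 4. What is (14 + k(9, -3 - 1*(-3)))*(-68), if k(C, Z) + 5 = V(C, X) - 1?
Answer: -816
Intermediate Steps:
k(C, Z) = -2 (k(C, Z) = -5 + (4 - 1) = -5 + 3 = -2)
(14 + k(9, -3 - 1*(-3)))*(-68) = (14 - 2)*(-68) = 12*(-68) = -816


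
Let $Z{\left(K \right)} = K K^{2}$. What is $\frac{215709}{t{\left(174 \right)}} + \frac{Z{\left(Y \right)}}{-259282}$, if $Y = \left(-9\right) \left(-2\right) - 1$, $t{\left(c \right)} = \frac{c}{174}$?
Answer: $\frac{55929456025}{259282} \approx 2.1571 \cdot 10^{5}$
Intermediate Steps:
$t{\left(c \right)} = \frac{c}{174}$ ($t{\left(c \right)} = c \frac{1}{174} = \frac{c}{174}$)
$Y = 17$ ($Y = 18 - 1 = 17$)
$Z{\left(K \right)} = K^{3}$
$\frac{215709}{t{\left(174 \right)}} + \frac{Z{\left(Y \right)}}{-259282} = \frac{215709}{\frac{1}{174} \cdot 174} + \frac{17^{3}}{-259282} = \frac{215709}{1} + 4913 \left(- \frac{1}{259282}\right) = 215709 \cdot 1 - \frac{4913}{259282} = 215709 - \frac{4913}{259282} = \frac{55929456025}{259282}$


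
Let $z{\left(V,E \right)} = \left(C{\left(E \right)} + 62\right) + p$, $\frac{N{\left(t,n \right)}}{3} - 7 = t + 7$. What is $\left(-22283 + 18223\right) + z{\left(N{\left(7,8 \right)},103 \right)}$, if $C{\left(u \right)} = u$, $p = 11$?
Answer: $-3884$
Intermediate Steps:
$N{\left(t,n \right)} = 42 + 3 t$ ($N{\left(t,n \right)} = 21 + 3 \left(t + 7\right) = 21 + 3 \left(7 + t\right) = 21 + \left(21 + 3 t\right) = 42 + 3 t$)
$z{\left(V,E \right)} = 73 + E$ ($z{\left(V,E \right)} = \left(E + 62\right) + 11 = \left(62 + E\right) + 11 = 73 + E$)
$\left(-22283 + 18223\right) + z{\left(N{\left(7,8 \right)},103 \right)} = \left(-22283 + 18223\right) + \left(73 + 103\right) = -4060 + 176 = -3884$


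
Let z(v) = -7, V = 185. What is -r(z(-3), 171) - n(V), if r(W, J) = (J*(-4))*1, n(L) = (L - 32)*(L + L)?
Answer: -55926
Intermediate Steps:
n(L) = 2*L*(-32 + L) (n(L) = (-32 + L)*(2*L) = 2*L*(-32 + L))
r(W, J) = -4*J (r(W, J) = -4*J*1 = -4*J)
-r(z(-3), 171) - n(V) = -(-4)*171 - 2*185*(-32 + 185) = -1*(-684) - 2*185*153 = 684 - 1*56610 = 684 - 56610 = -55926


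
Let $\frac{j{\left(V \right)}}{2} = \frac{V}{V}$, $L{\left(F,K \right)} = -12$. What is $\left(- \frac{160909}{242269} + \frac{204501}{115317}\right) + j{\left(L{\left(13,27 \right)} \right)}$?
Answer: $\frac{28954726054}{9312578091} \approx 3.1092$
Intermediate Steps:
$j{\left(V \right)} = 2$ ($j{\left(V \right)} = 2 \frac{V}{V} = 2 \cdot 1 = 2$)
$\left(- \frac{160909}{242269} + \frac{204501}{115317}\right) + j{\left(L{\left(13,27 \right)} \right)} = \left(- \frac{160909}{242269} + \frac{204501}{115317}\right) + 2 = \left(\left(-160909\right) \frac{1}{242269} + 204501 \cdot \frac{1}{115317}\right) + 2 = \left(- \frac{160909}{242269} + \frac{68167}{38439}\right) + 2 = \frac{10329569872}{9312578091} + 2 = \frac{28954726054}{9312578091}$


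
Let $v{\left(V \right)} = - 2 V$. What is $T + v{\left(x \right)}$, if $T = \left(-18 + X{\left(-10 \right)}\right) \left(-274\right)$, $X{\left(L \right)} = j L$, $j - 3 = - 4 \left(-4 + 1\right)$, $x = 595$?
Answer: $44842$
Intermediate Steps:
$j = 15$ ($j = 3 - 4 \left(-4 + 1\right) = 3 - -12 = 3 + 12 = 15$)
$X{\left(L \right)} = 15 L$
$T = 46032$ ($T = \left(-18 + 15 \left(-10\right)\right) \left(-274\right) = \left(-18 - 150\right) \left(-274\right) = \left(-168\right) \left(-274\right) = 46032$)
$T + v{\left(x \right)} = 46032 - 1190 = 44842$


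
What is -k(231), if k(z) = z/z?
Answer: -1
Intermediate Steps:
k(z) = 1
-k(231) = -1*1 = -1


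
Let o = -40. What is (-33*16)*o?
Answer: 21120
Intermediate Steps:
(-33*16)*o = -33*16*(-40) = -528*(-40) = 21120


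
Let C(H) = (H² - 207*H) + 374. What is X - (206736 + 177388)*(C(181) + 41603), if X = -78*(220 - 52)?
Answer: -14316698708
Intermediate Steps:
C(H) = 374 + H² - 207*H
X = -13104 (X = -78*168 = -13104)
X - (206736 + 177388)*(C(181) + 41603) = -13104 - (206736 + 177388)*((374 + 181² - 207*181) + 41603) = -13104 - 384124*((374 + 32761 - 37467) + 41603) = -13104 - 384124*(-4332 + 41603) = -13104 - 384124*37271 = -13104 - 1*14316685604 = -13104 - 14316685604 = -14316698708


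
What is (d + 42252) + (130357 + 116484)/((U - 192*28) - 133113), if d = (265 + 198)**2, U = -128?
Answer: 35571786316/138617 ≈ 2.5662e+5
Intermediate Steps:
d = 214369 (d = 463**2 = 214369)
(d + 42252) + (130357 + 116484)/((U - 192*28) - 133113) = (214369 + 42252) + (130357 + 116484)/((-128 - 192*28) - 133113) = 256621 + 246841/((-128 - 5376) - 133113) = 256621 + 246841/(-5504 - 133113) = 256621 + 246841/(-138617) = 256621 + 246841*(-1/138617) = 256621 - 246841/138617 = 35571786316/138617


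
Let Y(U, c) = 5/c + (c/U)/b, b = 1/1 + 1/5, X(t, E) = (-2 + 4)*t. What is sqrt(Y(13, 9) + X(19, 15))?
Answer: sqrt(238082)/78 ≈ 6.2556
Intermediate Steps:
X(t, E) = 2*t
b = 6/5 (b = 1*1 + 1*(1/5) = 1 + 1/5 = 6/5 ≈ 1.2000)
Y(U, c) = 5/c + 5*c/(6*U) (Y(U, c) = 5/c + (c/U)/(6/5) = 5/c + (c/U)*(5/6) = 5/c + 5*c/(6*U))
sqrt(Y(13, 9) + X(19, 15)) = sqrt((5/9 + (5/6)*9/13) + 2*19) = sqrt((5*(1/9) + (5/6)*9*(1/13)) + 38) = sqrt((5/9 + 15/26) + 38) = sqrt(265/234 + 38) = sqrt(9157/234) = sqrt(238082)/78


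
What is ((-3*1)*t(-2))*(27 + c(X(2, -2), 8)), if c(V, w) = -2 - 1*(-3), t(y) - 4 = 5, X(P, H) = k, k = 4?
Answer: -756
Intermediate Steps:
X(P, H) = 4
t(y) = 9 (t(y) = 4 + 5 = 9)
c(V, w) = 1 (c(V, w) = -2 + 3 = 1)
((-3*1)*t(-2))*(27 + c(X(2, -2), 8)) = (-3*1*9)*(27 + 1) = -3*9*28 = -27*28 = -756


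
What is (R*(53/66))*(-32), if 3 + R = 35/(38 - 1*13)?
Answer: 6784/165 ≈ 41.115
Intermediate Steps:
R = -8/5 (R = -3 + 35/(38 - 1*13) = -3 + 35/(38 - 13) = -3 + 35/25 = -3 + 35*(1/25) = -3 + 7/5 = -8/5 ≈ -1.6000)
(R*(53/66))*(-32) = -424/(5*66)*(-32) = -8/5*53/66*(-32) = -212/165*(-32) = 6784/165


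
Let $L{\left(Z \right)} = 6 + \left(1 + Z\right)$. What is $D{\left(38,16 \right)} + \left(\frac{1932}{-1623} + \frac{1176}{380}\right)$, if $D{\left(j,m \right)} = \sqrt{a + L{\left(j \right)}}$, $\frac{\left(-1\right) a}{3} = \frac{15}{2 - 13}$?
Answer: $\frac{97874}{51395} + \frac{6 \sqrt{165}}{11} \approx 8.9108$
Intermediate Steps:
$L{\left(Z \right)} = 7 + Z$
$a = \frac{45}{11}$ ($a = - 3 \frac{15}{2 - 13} = - 3 \frac{15}{-11} = - 3 \cdot 15 \left(- \frac{1}{11}\right) = \left(-3\right) \left(- \frac{15}{11}\right) = \frac{45}{11} \approx 4.0909$)
$D{\left(j,m \right)} = \sqrt{\frac{122}{11} + j}$ ($D{\left(j,m \right)} = \sqrt{\frac{45}{11} + \left(7 + j\right)} = \sqrt{\frac{122}{11} + j}$)
$D{\left(38,16 \right)} + \left(\frac{1932}{-1623} + \frac{1176}{380}\right) = \frac{\sqrt{1342 + 121 \cdot 38}}{11} + \left(\frac{1932}{-1623} + \frac{1176}{380}\right) = \frac{\sqrt{1342 + 4598}}{11} + \left(1932 \left(- \frac{1}{1623}\right) + 1176 \cdot \frac{1}{380}\right) = \frac{\sqrt{5940}}{11} + \left(- \frac{644}{541} + \frac{294}{95}\right) = \frac{6 \sqrt{165}}{11} + \frac{97874}{51395} = \frac{97874}{51395} + \frac{6 \sqrt{165}}{11}$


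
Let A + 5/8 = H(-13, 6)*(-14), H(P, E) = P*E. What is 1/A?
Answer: 8/8731 ≈ 0.00091628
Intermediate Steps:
H(P, E) = E*P
A = 8731/8 (A = -5/8 + (6*(-13))*(-14) = -5/8 - 78*(-14) = -5/8 + 1092 = 8731/8 ≈ 1091.4)
1/A = 1/(8731/8) = 8/8731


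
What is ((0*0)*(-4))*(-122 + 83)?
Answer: 0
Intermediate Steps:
((0*0)*(-4))*(-122 + 83) = (0*(-4))*(-39) = 0*(-39) = 0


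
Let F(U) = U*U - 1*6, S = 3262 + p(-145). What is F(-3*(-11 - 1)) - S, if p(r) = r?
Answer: -1827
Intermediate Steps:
S = 3117 (S = 3262 - 145 = 3117)
F(U) = -6 + U**2 (F(U) = U**2 - 6 = -6 + U**2)
F(-3*(-11 - 1)) - S = (-6 + (-3*(-11 - 1))**2) - 1*3117 = (-6 + (-3*(-12))**2) - 3117 = (-6 + 36**2) - 3117 = (-6 + 1296) - 3117 = 1290 - 3117 = -1827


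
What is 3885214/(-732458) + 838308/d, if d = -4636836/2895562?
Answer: -3899049634771537/7447999173 ≈ -5.2350e+5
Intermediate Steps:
d = -122022/76199 (d = -4636836*1/2895562 = -122022/76199 ≈ -1.6014)
3885214/(-732458) + 838308/d = 3885214/(-732458) + 838308/(-122022/76199) = 3885214*(-1/732458) + 838308*(-76199/122022) = -1942607/366229 - 10646371882/20337 = -3899049634771537/7447999173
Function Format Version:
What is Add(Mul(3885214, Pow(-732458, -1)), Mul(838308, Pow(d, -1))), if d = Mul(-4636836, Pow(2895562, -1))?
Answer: Rational(-3899049634771537, 7447999173) ≈ -5.2350e+5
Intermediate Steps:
d = Rational(-122022, 76199) (d = Mul(-4636836, Rational(1, 2895562)) = Rational(-122022, 76199) ≈ -1.6014)
Add(Mul(3885214, Pow(-732458, -1)), Mul(838308, Pow(d, -1))) = Add(Mul(3885214, Pow(-732458, -1)), Mul(838308, Pow(Rational(-122022, 76199), -1))) = Add(Mul(3885214, Rational(-1, 732458)), Mul(838308, Rational(-76199, 122022))) = Add(Rational(-1942607, 366229), Rational(-10646371882, 20337)) = Rational(-3899049634771537, 7447999173)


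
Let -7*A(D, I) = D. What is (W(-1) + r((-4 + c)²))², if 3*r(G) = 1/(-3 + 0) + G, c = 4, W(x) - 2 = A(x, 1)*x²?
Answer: 16384/3969 ≈ 4.1280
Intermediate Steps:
A(D, I) = -D/7
W(x) = 2 - x³/7 (W(x) = 2 + (-x/7)*x² = 2 - x³/7)
r(G) = -⅑ + G/3 (r(G) = (1/(-3 + 0) + G)/3 = (1/(-3) + G)/3 = (-⅓ + G)/3 = -⅑ + G/3)
(W(-1) + r((-4 + c)²))² = ((2 - ⅐*(-1)³) + (-⅑ + (-4 + 4)²/3))² = ((2 - ⅐*(-1)) + (-⅑ + (⅓)*0²))² = ((2 + ⅐) + (-⅑ + (⅓)*0))² = (15/7 + (-⅑ + 0))² = (15/7 - ⅑)² = (128/63)² = 16384/3969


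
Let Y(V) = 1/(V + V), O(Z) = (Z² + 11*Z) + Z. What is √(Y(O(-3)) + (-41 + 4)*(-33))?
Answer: √395598/18 ≈ 34.943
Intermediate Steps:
O(Z) = Z² + 12*Z
Y(V) = 1/(2*V)
√(Y(O(-3)) + (-41 + 4)*(-33)) = √(1/(2*((-3*(12 - 3)))) + (-41 + 4)*(-33)) = √(1/(2*((-3*9))) - 37*(-33)) = √((½)/(-27) + 1221) = √((½)*(-1/27) + 1221) = √(-1/54 + 1221) = √(65933/54) = √395598/18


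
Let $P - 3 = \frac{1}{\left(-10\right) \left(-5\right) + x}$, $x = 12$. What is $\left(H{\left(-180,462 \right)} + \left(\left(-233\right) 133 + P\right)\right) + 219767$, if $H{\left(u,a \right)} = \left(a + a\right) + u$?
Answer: $\frac{11750551}{62} \approx 1.8953 \cdot 10^{5}$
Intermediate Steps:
$H{\left(u,a \right)} = u + 2 a$ ($H{\left(u,a \right)} = 2 a + u = u + 2 a$)
$P = \frac{187}{62}$ ($P = 3 + \frac{1}{\left(-10\right) \left(-5\right) + 12} = 3 + \frac{1}{50 + 12} = 3 + \frac{1}{62} = \frac{187}{62} \approx 3.0161$)
$\left(H{\left(-180,462 \right)} + \left(\left(-233\right) 133 + P\right)\right) + 219767 = \left(\left(-180 + 2 \cdot 462\right) + \left(\left(-233\right) 133 + \frac{187}{62}\right)\right) + 219767 = \left(\left(-180 + 924\right) + \left(-30989 + \frac{187}{62}\right)\right) + 219767 = \left(744 - \frac{1921131}{62}\right) + 219767 = - \frac{1875003}{62} + 219767 = \frac{11750551}{62}$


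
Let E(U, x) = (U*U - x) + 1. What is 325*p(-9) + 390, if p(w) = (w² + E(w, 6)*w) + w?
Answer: -198510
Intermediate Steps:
E(U, x) = 1 + U² - x (E(U, x) = (U² - x) + 1 = 1 + U² - x)
p(w) = w + w² + w*(-5 + w²) (p(w) = (w² + (1 + w² - 1*6)*w) + w = (w² + (1 + w² - 6)*w) + w = (w² + (-5 + w²)*w) + w = (w² + w*(-5 + w²)) + w = w + w² + w*(-5 + w²))
325*p(-9) + 390 = 325*(-9*(-4 - 9 + (-9)²)) + 390 = 325*(-9*(-4 - 9 + 81)) + 390 = 325*(-9*68) + 390 = 325*(-612) + 390 = -198900 + 390 = -198510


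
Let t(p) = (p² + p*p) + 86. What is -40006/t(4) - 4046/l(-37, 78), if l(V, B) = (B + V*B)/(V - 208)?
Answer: -57326677/82836 ≈ -692.05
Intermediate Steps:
t(p) = 86 + 2*p² (t(p) = (p² + p²) + 86 = 2*p² + 86 = 86 + 2*p²)
l(V, B) = (B + B*V)/(-208 + V)
-40006/t(4) - 4046/l(-37, 78) = -40006/(86 + 2*4²) - 4046*(-208 - 37)/(78*(1 - 37)) = -40006/(86 + 2*16) - 4046/(78*(-36)/(-245)) = -40006/(86 + 32) - 4046/(78*(-1/245)*(-36)) = -40006/118 - 4046/2808/245 = -40006*1/118 - 4046*245/2808 = -20003/59 - 495635/1404 = -57326677/82836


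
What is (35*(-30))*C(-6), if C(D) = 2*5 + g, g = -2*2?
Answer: -6300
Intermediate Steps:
g = -4
C(D) = 6 (C(D) = 2*5 - 4 = 10 - 4 = 6)
(35*(-30))*C(-6) = (35*(-30))*6 = -1050*6 = -6300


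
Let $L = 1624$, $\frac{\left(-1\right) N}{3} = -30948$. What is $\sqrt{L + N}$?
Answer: $2 \sqrt{23617} \approx 307.36$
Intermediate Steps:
$N = 92844$ ($N = \left(-3\right) \left(-30948\right) = 92844$)
$\sqrt{L + N} = \sqrt{1624 + 92844} = \sqrt{94468} = 2 \sqrt{23617}$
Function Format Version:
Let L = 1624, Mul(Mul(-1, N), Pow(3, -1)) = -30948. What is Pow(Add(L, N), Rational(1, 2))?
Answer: Mul(2, Pow(23617, Rational(1, 2))) ≈ 307.36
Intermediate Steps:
N = 92844 (N = Mul(-3, -30948) = 92844)
Pow(Add(L, N), Rational(1, 2)) = Pow(Add(1624, 92844), Rational(1, 2)) = Pow(94468, Rational(1, 2)) = Mul(2, Pow(23617, Rational(1, 2)))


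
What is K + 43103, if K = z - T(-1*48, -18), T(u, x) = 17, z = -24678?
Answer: 18408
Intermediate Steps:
K = -24695 (K = -24678 - 1*17 = -24678 - 17 = -24695)
K + 43103 = -24695 + 43103 = 18408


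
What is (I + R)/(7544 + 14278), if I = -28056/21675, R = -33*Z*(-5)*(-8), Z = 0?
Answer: -4676/78831975 ≈ -5.9316e-5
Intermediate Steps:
R = 0 (R = -0*(-5)*(-8) = -33*0*(-8) = 0*(-8) = 0)
I = -9352/7225 (I = -28056*1/21675 = -9352/7225 ≈ -1.2944)
(I + R)/(7544 + 14278) = (-9352/7225 + 0)/(7544 + 14278) = -9352/7225/21822 = -9352/7225*1/21822 = -4676/78831975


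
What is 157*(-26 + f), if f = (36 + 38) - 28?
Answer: 3140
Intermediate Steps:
f = 46 (f = 74 - 28 = 46)
157*(-26 + f) = 157*(-26 + 46) = 157*20 = 3140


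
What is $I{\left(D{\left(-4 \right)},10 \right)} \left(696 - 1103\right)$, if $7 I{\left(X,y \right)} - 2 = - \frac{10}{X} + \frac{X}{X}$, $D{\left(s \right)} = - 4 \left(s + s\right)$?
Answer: $- \frac{17501}{112} \approx -156.26$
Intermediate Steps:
$D{\left(s \right)} = - 8 s$ ($D{\left(s \right)} = - 4 \cdot 2 s = - 8 s$)
$I{\left(X,y \right)} = \frac{3}{7} - \frac{10}{7 X}$ ($I{\left(X,y \right)} = \frac{2}{7} + \frac{- \frac{10}{X} + \frac{X}{X}}{7} = \frac{2}{7} + \frac{- \frac{10}{X} + 1}{7} = \frac{2}{7} + \frac{1 - \frac{10}{X}}{7} = \frac{2}{7} + \left(\frac{1}{7} - \frac{10}{7 X}\right) = \frac{3}{7} - \frac{10}{7 X}$)
$I{\left(D{\left(-4 \right)},10 \right)} \left(696 - 1103\right) = \frac{-10 + 3 \left(\left(-8\right) \left(-4\right)\right)}{7 \left(\left(-8\right) \left(-4\right)\right)} \left(696 - 1103\right) = \frac{-10 + 3 \cdot 32}{7 \cdot 32} \left(-407\right) = \frac{1}{7} \cdot \frac{1}{32} \left(-10 + 96\right) \left(-407\right) = \frac{1}{7} \cdot \frac{1}{32} \cdot 86 \left(-407\right) = \frac{43}{112} \left(-407\right) = - \frac{17501}{112}$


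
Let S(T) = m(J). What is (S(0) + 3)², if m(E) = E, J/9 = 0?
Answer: 9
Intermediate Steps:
J = 0 (J = 9*0 = 0)
S(T) = 0
(S(0) + 3)² = (0 + 3)² = 3² = 9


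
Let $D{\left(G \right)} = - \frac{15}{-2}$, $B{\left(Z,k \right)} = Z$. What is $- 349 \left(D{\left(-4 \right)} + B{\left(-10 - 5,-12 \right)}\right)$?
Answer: $\frac{5235}{2} \approx 2617.5$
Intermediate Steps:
$D{\left(G \right)} = \frac{15}{2}$ ($D{\left(G \right)} = \left(-15\right) \left(- \frac{1}{2}\right) = \frac{15}{2}$)
$- 349 \left(D{\left(-4 \right)} + B{\left(-10 - 5,-12 \right)}\right) = - 349 \left(\frac{15}{2} - 15\right) = \left(-349\right) \left(- \frac{15}{2}\right) = \frac{5235}{2}$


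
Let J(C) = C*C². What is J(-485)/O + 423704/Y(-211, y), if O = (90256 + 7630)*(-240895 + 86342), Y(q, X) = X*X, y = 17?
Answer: 377062982018621/257185774286 ≈ 1466.1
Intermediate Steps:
Y(q, X) = X²
O = -15128574958 (O = 97886*(-154553) = -15128574958)
J(C) = C³
J(-485)/O + 423704/Y(-211, y) = (-485)³/(-15128574958) + 423704/(17²) = -114084125*(-1/15128574958) + 423704/289 = 114084125/15128574958 + 423704*(1/289) = 114084125/15128574958 + 423704/289 = 377062982018621/257185774286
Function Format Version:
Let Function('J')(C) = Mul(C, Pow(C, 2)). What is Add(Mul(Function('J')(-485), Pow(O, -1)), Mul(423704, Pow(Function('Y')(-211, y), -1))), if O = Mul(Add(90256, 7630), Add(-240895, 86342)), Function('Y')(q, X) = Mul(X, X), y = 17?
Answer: Rational(377062982018621, 257185774286) ≈ 1466.1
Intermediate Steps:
Function('Y')(q, X) = Pow(X, 2)
O = -15128574958 (O = Mul(97886, -154553) = -15128574958)
Function('J')(C) = Pow(C, 3)
Add(Mul(Function('J')(-485), Pow(O, -1)), Mul(423704, Pow(Function('Y')(-211, y), -1))) = Add(Mul(Pow(-485, 3), Pow(-15128574958, -1)), Mul(423704, Pow(Pow(17, 2), -1))) = Add(Mul(-114084125, Rational(-1, 15128574958)), Mul(423704, Pow(289, -1))) = Add(Rational(114084125, 15128574958), Mul(423704, Rational(1, 289))) = Add(Rational(114084125, 15128574958), Rational(423704, 289)) = Rational(377062982018621, 257185774286)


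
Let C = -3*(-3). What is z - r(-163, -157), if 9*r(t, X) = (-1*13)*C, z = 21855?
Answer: 21868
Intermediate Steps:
C = 9
r(t, X) = -13 (r(t, X) = (-1*13*9)/9 = (-13*9)/9 = (1/9)*(-117) = -13)
z - r(-163, -157) = 21855 - 1*(-13) = 21855 + 13 = 21868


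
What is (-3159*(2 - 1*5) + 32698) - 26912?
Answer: 15263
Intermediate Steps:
(-3159*(2 - 1*5) + 32698) - 26912 = (-3159*(2 - 5) + 32698) - 26912 = (-3159*(-3) + 32698) - 26912 = (9477 + 32698) - 26912 = 42175 - 26912 = 15263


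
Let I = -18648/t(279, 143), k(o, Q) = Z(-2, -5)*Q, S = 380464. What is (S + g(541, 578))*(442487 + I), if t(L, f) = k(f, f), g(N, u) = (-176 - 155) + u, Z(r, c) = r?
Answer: 24093282310115/143 ≈ 1.6848e+11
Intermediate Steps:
k(o, Q) = -2*Q
g(N, u) = -331 + u
t(L, f) = -2*f
I = 9324/143 (I = -18648/((-2*143)) = -18648/(-286) = -18648*(-1/286) = 9324/143 ≈ 65.203)
(S + g(541, 578))*(442487 + I) = (380464 + (-331 + 578))*(442487 + 9324/143) = (380464 + 247)*(63284965/143) = 380711*(63284965/143) = 24093282310115/143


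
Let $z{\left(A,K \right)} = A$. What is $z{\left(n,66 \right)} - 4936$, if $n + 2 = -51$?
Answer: $-4989$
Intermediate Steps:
$n = -53$ ($n = -2 - 51 = -53$)
$z{\left(n,66 \right)} - 4936 = -53 - 4936 = -4989$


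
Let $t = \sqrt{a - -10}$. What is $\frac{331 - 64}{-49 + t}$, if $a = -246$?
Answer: $- \frac{4361}{879} - \frac{178 i \sqrt{59}}{879} \approx -4.9613 - 1.5555 i$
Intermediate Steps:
$t = 2 i \sqrt{59}$ ($t = \sqrt{-246 - -10} = \sqrt{-246 + 10} = \sqrt{-236} = 2 i \sqrt{59} \approx 15.362 i$)
$\frac{331 - 64}{-49 + t} = \frac{331 - 64}{-49 + 2 i \sqrt{59}} = \frac{267}{-49 + 2 i \sqrt{59}}$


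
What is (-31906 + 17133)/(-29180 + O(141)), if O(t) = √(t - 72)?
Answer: 431076140/851472331 + 14773*√69/851472331 ≈ 0.50642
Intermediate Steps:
O(t) = √(-72 + t)
(-31906 + 17133)/(-29180 + O(141)) = (-31906 + 17133)/(-29180 + √(-72 + 141)) = -14773/(-29180 + √69)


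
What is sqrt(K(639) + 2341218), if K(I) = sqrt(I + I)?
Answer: sqrt(2341218 + 3*sqrt(142)) ≈ 1530.1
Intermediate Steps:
K(I) = sqrt(2)*sqrt(I) (K(I) = sqrt(2*I) = sqrt(2)*sqrt(I))
sqrt(K(639) + 2341218) = sqrt(sqrt(2)*sqrt(639) + 2341218) = sqrt(sqrt(2)*(3*sqrt(71)) + 2341218) = sqrt(3*sqrt(142) + 2341218) = sqrt(2341218 + 3*sqrt(142))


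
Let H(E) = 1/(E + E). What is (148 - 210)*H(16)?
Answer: -31/16 ≈ -1.9375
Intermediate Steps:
H(E) = 1/(2*E)
(148 - 210)*H(16) = (148 - 210)*((½)/16) = -31/16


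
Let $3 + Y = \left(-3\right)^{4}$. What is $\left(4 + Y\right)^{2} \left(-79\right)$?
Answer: $-531196$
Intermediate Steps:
$Y = 78$ ($Y = -3 + \left(-3\right)^{4} = -3 + 81 = 78$)
$\left(4 + Y\right)^{2} \left(-79\right) = \left(4 + 78\right)^{2} \left(-79\right) = 82^{2} \left(-79\right) = 6724 \left(-79\right) = -531196$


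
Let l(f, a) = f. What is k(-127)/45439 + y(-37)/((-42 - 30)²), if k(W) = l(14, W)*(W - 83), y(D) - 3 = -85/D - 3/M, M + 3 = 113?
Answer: -61056086089/958712008320 ≈ -0.063686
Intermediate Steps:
M = 110 (M = -3 + 113 = 110)
y(D) = 327/110 - 85/D (y(D) = 3 + (-85/D - 3/110) = 3 + (-3/110 - 85/D) = 327/110 - 85/D)
k(W) = -1162 + 14*W (k(W) = 14*(W - 83) = 14*(-83 + W) = -1162 + 14*W)
k(-127)/45439 + y(-37)/((-42 - 30)²) = (-1162 + 14*(-127))/45439 + (327/110 - 85/(-37))/((-42 - 30)²) = (-1162 - 1778)*(1/45439) + (327/110 - 85*(-1/37))/((-72)²) = -2940*1/45439 + (327/110 + 85/37)/5184 = -2940/45439 + (21449/4070)*(1/5184) = -2940/45439 + 21449/21098880 = -61056086089/958712008320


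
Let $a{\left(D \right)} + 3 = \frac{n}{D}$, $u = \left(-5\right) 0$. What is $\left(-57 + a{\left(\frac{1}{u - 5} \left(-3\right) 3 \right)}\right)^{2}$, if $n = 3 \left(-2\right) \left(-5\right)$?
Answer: $\frac{16900}{9} \approx 1877.8$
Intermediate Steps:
$u = 0$
$n = 30$ ($n = \left(-6\right) \left(-5\right) = 30$)
$a{\left(D \right)} = -3 + \frac{30}{D}$
$\left(-57 + a{\left(\frac{1}{u - 5} \left(-3\right) 3 \right)}\right)^{2} = \left(-57 - \left(3 - \frac{30}{\frac{1}{0 - 5} \left(-3\right) 3}\right)\right)^{2} = \left(-57 - \left(3 - \frac{30}{\frac{1}{-5} \left(-3\right) 3}\right)\right)^{2} = \left(-57 - \left(3 - \frac{30}{\left(- \frac{1}{5}\right) \left(-3\right) 3}\right)\right)^{2} = \left(-57 - \left(3 - \frac{30}{\frac{3}{5} \cdot 3}\right)\right)^{2} = \left(-57 - \left(3 - \frac{30}{\frac{9}{5}}\right)\right)^{2} = \left(-57 + \left(-3 + 30 \cdot \frac{5}{9}\right)\right)^{2} = \left(-57 + \left(-3 + \frac{50}{3}\right)\right)^{2} = \left(-57 + \frac{41}{3}\right)^{2} = \left(- \frac{130}{3}\right)^{2} = \frac{16900}{9}$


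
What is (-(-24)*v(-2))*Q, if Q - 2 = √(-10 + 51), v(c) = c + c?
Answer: -192 - 96*√41 ≈ -806.70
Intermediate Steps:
v(c) = 2*c
Q = 2 + √41 (Q = 2 + √(-10 + 51) = 2 + √41 ≈ 8.4031)
(-(-24)*v(-2))*Q = (-(-24)*2*(-2))*(2 + √41) = (-(-24)*(-4))*(2 + √41) = (-8*12)*(2 + √41) = -96*(2 + √41) = -192 - 96*√41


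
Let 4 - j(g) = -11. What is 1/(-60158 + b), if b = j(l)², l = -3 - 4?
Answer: -1/59933 ≈ -1.6685e-5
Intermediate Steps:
l = -7
j(g) = 15 (j(g) = 4 - 1*(-11) = 4 + 11 = 15)
b = 225 (b = 15² = 225)
1/(-60158 + b) = 1/(-60158 + 225) = 1/(-59933) = -1/59933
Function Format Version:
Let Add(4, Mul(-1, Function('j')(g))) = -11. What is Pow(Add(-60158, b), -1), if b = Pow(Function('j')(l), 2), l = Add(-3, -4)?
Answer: Rational(-1, 59933) ≈ -1.6685e-5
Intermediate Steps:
l = -7
Function('j')(g) = 15 (Function('j')(g) = Add(4, Mul(-1, -11)) = Add(4, 11) = 15)
b = 225 (b = Pow(15, 2) = 225)
Pow(Add(-60158, b), -1) = Pow(Add(-60158, 225), -1) = Pow(-59933, -1) = Rational(-1, 59933)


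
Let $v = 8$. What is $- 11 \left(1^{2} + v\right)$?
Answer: $-99$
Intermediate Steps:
$- 11 \left(1^{2} + v\right) = - 11 \left(1^{2} + 8\right) = - 11 \left(1 + 8\right) = \left(-11\right) 9 = -99$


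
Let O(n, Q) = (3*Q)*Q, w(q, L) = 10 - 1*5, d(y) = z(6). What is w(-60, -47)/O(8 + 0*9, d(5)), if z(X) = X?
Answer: 5/108 ≈ 0.046296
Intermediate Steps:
d(y) = 6
w(q, L) = 5 (w(q, L) = 10 - 5 = 5)
O(n, Q) = 3*Q²
w(-60, -47)/O(8 + 0*9, d(5)) = 5/((3*6²)) = 5/((3*36)) = 5/108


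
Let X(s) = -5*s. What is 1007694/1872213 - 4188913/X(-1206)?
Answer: -2612153659883/3763148130 ≈ -694.14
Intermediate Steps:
1007694/1872213 - 4188913/X(-1206) = 1007694/1872213 - 4188913/((-5*(-1206))) = 1007694*(1/1872213) - 4188913/6030 = 335898/624071 - 4188913*1/6030 = 335898/624071 - 4188913/6030 = -2612153659883/3763148130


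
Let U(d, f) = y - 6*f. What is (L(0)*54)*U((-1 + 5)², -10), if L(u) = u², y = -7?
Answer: 0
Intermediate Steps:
U(d, f) = -7 - 6*f
(L(0)*54)*U((-1 + 5)², -10) = (0²*54)*(-7 - 6*(-10)) = (0*54)*(-7 + 60) = 0*53 = 0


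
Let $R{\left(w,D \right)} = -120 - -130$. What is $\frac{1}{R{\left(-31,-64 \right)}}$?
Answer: $\frac{1}{10} \approx 0.1$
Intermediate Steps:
$R{\left(w,D \right)} = 10$ ($R{\left(w,D \right)} = -120 + 130 = 10$)
$\frac{1}{R{\left(-31,-64 \right)}} = \frac{1}{10}$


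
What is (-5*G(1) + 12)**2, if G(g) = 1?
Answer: 49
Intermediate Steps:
(-5*G(1) + 12)**2 = (-5*1 + 12)**2 = (-5 + 12)**2 = 7**2 = 49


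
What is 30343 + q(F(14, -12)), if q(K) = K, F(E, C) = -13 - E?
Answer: 30316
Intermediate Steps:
30343 + q(F(14, -12)) = 30343 + (-13 - 1*14) = 30343 + (-13 - 14) = 30343 - 27 = 30316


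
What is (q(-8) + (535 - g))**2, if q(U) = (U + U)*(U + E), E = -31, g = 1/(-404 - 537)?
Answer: 1189451984400/885481 ≈ 1.3433e+6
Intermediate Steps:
g = -1/941 (g = 1/(-941) = -1/941 ≈ -0.0010627)
q(U) = 2*U*(-31 + U) (q(U) = (U + U)*(U - 31) = (2*U)*(-31 + U) = 2*U*(-31 + U))
(q(-8) + (535 - g))**2 = (2*(-8)*(-31 - 8) + (535 - 1*(-1/941)))**2 = (2*(-8)*(-39) + (535 + 1/941))**2 = (624 + 503436/941)**2 = (1090620/941)**2 = 1189451984400/885481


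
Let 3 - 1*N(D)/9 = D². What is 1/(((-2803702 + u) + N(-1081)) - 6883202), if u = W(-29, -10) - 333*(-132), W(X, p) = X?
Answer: -1/20159999 ≈ -4.9603e-8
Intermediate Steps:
N(D) = 27 - 9*D²
u = 43927 (u = -29 - 333*(-132) = -29 + 43956 = 43927)
1/(((-2803702 + u) + N(-1081)) - 6883202) = 1/(((-2803702 + 43927) + (27 - 9*(-1081)²)) - 6883202) = 1/((-2759775 + (27 - 9*1168561)) - 6883202) = 1/((-2759775 + (27 - 10517049)) - 6883202) = 1/((-2759775 - 10517022) - 6883202) = 1/(-13276797 - 6883202) = 1/(-20159999) = -1/20159999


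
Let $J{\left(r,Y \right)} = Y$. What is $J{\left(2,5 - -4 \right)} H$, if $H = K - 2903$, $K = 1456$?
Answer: $-13023$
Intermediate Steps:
$H = -1447$ ($H = 1456 - 2903 = -1447$)
$J{\left(2,5 - -4 \right)} H = \left(5 - -4\right) \left(-1447\right) = \left(5 + 4\right) \left(-1447\right) = 9 \left(-1447\right) = -13023$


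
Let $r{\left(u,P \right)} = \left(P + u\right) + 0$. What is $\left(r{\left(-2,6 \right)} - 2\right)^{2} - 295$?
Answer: $-291$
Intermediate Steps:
$r{\left(u,P \right)} = P + u$
$\left(r{\left(-2,6 \right)} - 2\right)^{2} - 295 = \left(\left(6 - 2\right) - 2\right)^{2} - 295 = \left(4 - 2\right)^{2} - 295 = 2^{2} - 295 = 4 - 295 = -291$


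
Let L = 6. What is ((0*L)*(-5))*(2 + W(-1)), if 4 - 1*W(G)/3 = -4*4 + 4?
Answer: 0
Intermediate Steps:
W(G) = 48 (W(G) = 12 - 3*(-4*4 + 4) = 12 - 3*(-16 + 4) = 12 - 3*(-12) = 12 + 36 = 48)
((0*L)*(-5))*(2 + W(-1)) = ((0*6)*(-5))*(2 + 48) = (0*(-5))*50 = 0*50 = 0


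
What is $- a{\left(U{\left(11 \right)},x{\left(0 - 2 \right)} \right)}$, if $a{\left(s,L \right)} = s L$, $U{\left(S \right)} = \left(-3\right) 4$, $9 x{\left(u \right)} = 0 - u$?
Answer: $\frac{8}{3} \approx 2.6667$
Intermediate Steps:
$x{\left(u \right)} = - \frac{u}{9}$ ($x{\left(u \right)} = \frac{0 - u}{9} = \frac{\left(-1\right) u}{9} = - \frac{u}{9}$)
$U{\left(S \right)} = -12$
$a{\left(s,L \right)} = L s$
$- a{\left(U{\left(11 \right)},x{\left(0 - 2 \right)} \right)} = - - \frac{0 - 2}{9} \left(-12\right) = - \left(- \frac{1}{9}\right) \left(-2\right) \left(-12\right) = - \frac{2 \left(-12\right)}{9} = \left(-1\right) \left(- \frac{8}{3}\right) = \frac{8}{3}$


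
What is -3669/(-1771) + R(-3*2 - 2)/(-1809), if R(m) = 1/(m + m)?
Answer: 106197307/51259824 ≈ 2.0717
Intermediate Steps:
R(m) = 1/(2*m)
-3669/(-1771) + R(-3*2 - 2)/(-1809) = -3669/(-1771) + (1/(2*(-3*2 - 2)))/(-1809) = -3669*(-1/1771) + (1/(2*(-6 - 2)))*(-1/1809) = 3669/1771 + ((1/2)/(-8))*(-1/1809) = 3669/1771 + ((1/2)*(-1/8))*(-1/1809) = 3669/1771 - 1/16*(-1/1809) = 3669/1771 + 1/28944 = 106197307/51259824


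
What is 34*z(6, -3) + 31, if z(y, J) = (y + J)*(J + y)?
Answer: 337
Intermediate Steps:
z(y, J) = (J + y)**2 (z(y, J) = (J + y)*(J + y) = (J + y)**2)
34*z(6, -3) + 31 = 34*(-3 + 6)**2 + 31 = 34*3**2 + 31 = 34*9 + 31 = 306 + 31 = 337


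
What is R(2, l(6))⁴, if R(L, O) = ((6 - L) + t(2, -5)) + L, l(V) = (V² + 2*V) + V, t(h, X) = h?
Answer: 4096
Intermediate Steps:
l(V) = V² + 3*V
R(L, O) = 8 (R(L, O) = ((6 - L) + 2) + L = (8 - L) + L = 8)
R(2, l(6))⁴ = 8⁴ = 4096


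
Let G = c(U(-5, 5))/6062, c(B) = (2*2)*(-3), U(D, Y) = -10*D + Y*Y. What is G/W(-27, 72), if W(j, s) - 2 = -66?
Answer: 3/96992 ≈ 3.0930e-5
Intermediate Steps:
U(D, Y) = Y² - 10*D (U(D, Y) = -10*D + Y² = Y² - 10*D)
c(B) = -12 (c(B) = 4*(-3) = -12)
W(j, s) = -64 (W(j, s) = 2 - 66 = -64)
G = -6/3031 (G = -12/6062 = -12*1/6062 = -6/3031 ≈ -0.0019795)
G/W(-27, 72) = -6/3031/(-64) = -6/3031*(-1/64) = 3/96992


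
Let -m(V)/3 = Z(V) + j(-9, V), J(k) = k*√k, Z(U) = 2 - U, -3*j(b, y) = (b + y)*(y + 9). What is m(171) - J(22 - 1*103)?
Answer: 29667 + 729*I ≈ 29667.0 + 729.0*I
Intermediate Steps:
j(b, y) = -(9 + y)*(b + y)/3 (j(b, y) = -(b + y)*(y + 9)/3 = -(b + y)*(9 + y)/3 = -(9 + y)*(b + y)/3)
J(k) = k^(3/2)
m(V) = -87 + V² + 3*V (m(V) = -3*((2 - V) + (-3*(-9) - 3*V - V²/3 - ⅓*(-9)*V)) = -3*((2 - V) + (27 - 3*V - V²/3 + 3*V)) = -3*((2 - V) + (27 - V²/3)) = -3*(29 - V - V²/3) = -87 + V² + 3*V)
m(171) - J(22 - 1*103) = (-87 + 171² + 3*171) - (22 - 1*103)^(3/2) = (-87 + 29241 + 513) - (22 - 103)^(3/2) = 29667 - (-81)^(3/2) = 29667 - (-729)*I = 29667 + 729*I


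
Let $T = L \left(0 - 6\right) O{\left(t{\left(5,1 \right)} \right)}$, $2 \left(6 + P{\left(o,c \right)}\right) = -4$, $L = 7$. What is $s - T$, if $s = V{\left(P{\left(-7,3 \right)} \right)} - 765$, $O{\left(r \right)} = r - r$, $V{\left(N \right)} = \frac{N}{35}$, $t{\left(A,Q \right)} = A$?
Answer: $- \frac{26783}{35} \approx -765.23$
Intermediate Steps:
$P{\left(o,c \right)} = -8$ ($P{\left(o,c \right)} = -6 + \frac{1}{2} \left(-4\right) = -6 - 2 = -8$)
$V{\left(N \right)} = \frac{N}{35}$ ($V{\left(N \right)} = N \frac{1}{35} = \frac{N}{35}$)
$O{\left(r \right)} = 0$
$s = - \frac{26783}{35}$ ($s = \frac{1}{35} \left(-8\right) - 765 = - \frac{8}{35} - 765 = - \frac{26783}{35} \approx -765.23$)
$T = 0$ ($T = 7 \left(0 - 6\right) 0 = 7 \left(-6\right) 0 = \left(-42\right) 0 = 0$)
$s - T = - \frac{26783}{35} - 0 = - \frac{26783}{35} + 0 = - \frac{26783}{35}$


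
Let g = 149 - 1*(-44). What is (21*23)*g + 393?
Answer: 93612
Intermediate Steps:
g = 193 (g = 149 + 44 = 193)
(21*23)*g + 393 = (21*23)*193 + 393 = 483*193 + 393 = 93219 + 393 = 93612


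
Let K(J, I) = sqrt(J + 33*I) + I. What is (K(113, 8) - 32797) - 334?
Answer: -33123 + sqrt(377) ≈ -33104.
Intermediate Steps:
K(J, I) = I + sqrt(J + 33*I)
(K(113, 8) - 32797) - 334 = ((8 + sqrt(113 + 33*8)) - 32797) - 334 = ((8 + sqrt(113 + 264)) - 32797) - 334 = ((8 + sqrt(377)) - 32797) - 334 = (-32789 + sqrt(377)) - 334 = -33123 + sqrt(377)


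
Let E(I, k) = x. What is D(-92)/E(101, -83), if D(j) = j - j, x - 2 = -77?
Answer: 0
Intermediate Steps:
x = -75 (x = 2 - 77 = -75)
E(I, k) = -75
D(j) = 0
D(-92)/E(101, -83) = 0/(-75) = 0*(-1/75) = 0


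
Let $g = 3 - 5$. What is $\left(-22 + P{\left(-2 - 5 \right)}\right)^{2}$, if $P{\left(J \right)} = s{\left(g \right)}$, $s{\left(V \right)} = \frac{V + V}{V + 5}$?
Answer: $\frac{4900}{9} \approx 544.44$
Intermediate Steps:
$g = -2$ ($g = 3 - 5 = -2$)
$s{\left(V \right)} = \frac{2 V}{5 + V}$
$P{\left(J \right)} = - \frac{4}{3}$ ($P{\left(J \right)} = 2 \left(-2\right) \frac{1}{5 - 2} = 2 \left(-2\right) \frac{1}{3} = - \frac{4}{3}$)
$\left(-22 + P{\left(-2 - 5 \right)}\right)^{2} = \left(-22 - \frac{4}{3}\right)^{2} = \left(- \frac{70}{3}\right)^{2} = \frac{4900}{9}$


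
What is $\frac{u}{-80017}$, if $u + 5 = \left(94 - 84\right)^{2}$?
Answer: $- \frac{95}{80017} \approx -0.0011872$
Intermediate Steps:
$u = 95$ ($u = -5 + \left(94 - 84\right)^{2} = -5 + 10^{2} = -5 + 100 = 95$)
$\frac{u}{-80017} = \frac{95}{-80017} = 95 \left(- \frac{1}{80017}\right) = - \frac{95}{80017}$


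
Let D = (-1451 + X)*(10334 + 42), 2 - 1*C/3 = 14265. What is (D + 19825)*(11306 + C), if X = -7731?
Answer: 2998837826181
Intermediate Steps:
C = -42789 (C = 6 - 3*14265 = 6 - 42795 = -42789)
D = -95272432 (D = (-1451 - 7731)*(10334 + 42) = -9182*10376 = -95272432)
(D + 19825)*(11306 + C) = (-95272432 + 19825)*(11306 - 42789) = -95252607*(-31483) = 2998837826181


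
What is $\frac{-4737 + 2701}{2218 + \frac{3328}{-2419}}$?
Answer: $- \frac{2462542}{2681007} \approx -0.91851$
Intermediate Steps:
$\frac{-4737 + 2701}{2218 + \frac{3328}{-2419}} = - \frac{2036}{2218 + 3328 \left(- \frac{1}{2419}\right)} = - \frac{2036}{2218 - \frac{3328}{2419}} = - \frac{2036}{\frac{5362014}{2419}} = \left(-2036\right) \frac{2419}{5362014} = - \frac{2462542}{2681007}$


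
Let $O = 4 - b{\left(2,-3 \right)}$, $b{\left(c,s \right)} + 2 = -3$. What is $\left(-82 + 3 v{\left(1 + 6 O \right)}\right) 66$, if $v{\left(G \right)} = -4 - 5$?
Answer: $-7194$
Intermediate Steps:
$b{\left(c,s \right)} = -5$ ($b{\left(c,s \right)} = -2 - 3 = -5$)
$O = 9$ ($O = 4 - -5 = 4 + 5 = 9$)
$v{\left(G \right)} = -9$
$\left(-82 + 3 v{\left(1 + 6 O \right)}\right) 66 = \left(-82 + 3 \left(-9\right)\right) 66 = \left(-82 - 27\right) 66 = \left(-109\right) 66 = -7194$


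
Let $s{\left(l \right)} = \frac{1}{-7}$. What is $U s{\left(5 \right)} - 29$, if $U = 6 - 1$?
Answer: $- \frac{208}{7} \approx -29.714$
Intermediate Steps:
$s{\left(l \right)} = - \frac{1}{7}$
$U = 5$ ($U = 6 - 1 = 5$)
$U s{\left(5 \right)} - 29 = 5 \left(- \frac{1}{7}\right) - 29 = - \frac{5}{7} - 29 = - \frac{208}{7}$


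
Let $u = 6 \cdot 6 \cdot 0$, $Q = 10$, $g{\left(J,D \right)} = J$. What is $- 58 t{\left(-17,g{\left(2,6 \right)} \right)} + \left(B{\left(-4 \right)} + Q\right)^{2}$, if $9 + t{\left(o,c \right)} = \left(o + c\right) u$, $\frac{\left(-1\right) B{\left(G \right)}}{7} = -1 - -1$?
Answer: $622$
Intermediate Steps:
$B{\left(G \right)} = 0$ ($B{\left(G \right)} = - 7 \left(-1 - -1\right) = - 7 \left(-1 + 1\right) = \left(-7\right) 0 = 0$)
$u = 0$ ($u = 36 \cdot 0 = 0$)
$t{\left(o,c \right)} = -9$ ($t{\left(o,c \right)} = -9 + \left(o + c\right) 0 = -9 + \left(c + o\right) 0 = -9 + 0 = -9$)
$- 58 t{\left(-17,g{\left(2,6 \right)} \right)} + \left(B{\left(-4 \right)} + Q\right)^{2} = \left(-58\right) \left(-9\right) + \left(0 + 10\right)^{2} = 522 + 10^{2} = 522 + 100 = 622$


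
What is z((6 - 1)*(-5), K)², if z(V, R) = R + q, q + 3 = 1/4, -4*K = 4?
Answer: 225/16 ≈ 14.063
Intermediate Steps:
K = -1 (K = -¼*4 = -1)
q = -11/4 (q = -3 + 1/4 = -3 + ¼ = -11/4 ≈ -2.7500)
z(V, R) = -11/4 + R (z(V, R) = R - 11/4 = -11/4 + R)
z((6 - 1)*(-5), K)² = (-11/4 - 1)² = (-15/4)² = 225/16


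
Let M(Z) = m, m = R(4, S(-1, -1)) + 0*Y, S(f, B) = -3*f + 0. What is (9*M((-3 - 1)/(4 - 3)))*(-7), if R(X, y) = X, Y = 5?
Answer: -252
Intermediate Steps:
S(f, B) = -3*f
m = 4 (m = 4 + 0*5 = 4 + 0 = 4)
M(Z) = 4
(9*M((-3 - 1)/(4 - 3)))*(-7) = (9*4)*(-7) = 36*(-7) = -252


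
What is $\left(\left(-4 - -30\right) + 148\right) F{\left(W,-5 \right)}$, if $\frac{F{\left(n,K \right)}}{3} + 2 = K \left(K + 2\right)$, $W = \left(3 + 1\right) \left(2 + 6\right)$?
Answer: $6786$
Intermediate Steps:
$W = 32$ ($W = 4 \cdot 8 = 32$)
$F{\left(n,K \right)} = -6 + 3 K \left(2 + K\right)$ ($F{\left(n,K \right)} = -6 + 3 K \left(K + 2\right) = -6 + 3 K \left(2 + K\right)$)
$\left(\left(-4 - -30\right) + 148\right) F{\left(W,-5 \right)} = \left(\left(-4 - -30\right) + 148\right) \left(-6 + 3 \left(-5\right)^{2} + 6 \left(-5\right)\right) = \left(\left(-4 + 30\right) + 148\right) \left(-6 + 3 \cdot 25 - 30\right) = \left(26 + 148\right) \left(-6 + 75 - 30\right) = 174 \cdot 39 = 6786$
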